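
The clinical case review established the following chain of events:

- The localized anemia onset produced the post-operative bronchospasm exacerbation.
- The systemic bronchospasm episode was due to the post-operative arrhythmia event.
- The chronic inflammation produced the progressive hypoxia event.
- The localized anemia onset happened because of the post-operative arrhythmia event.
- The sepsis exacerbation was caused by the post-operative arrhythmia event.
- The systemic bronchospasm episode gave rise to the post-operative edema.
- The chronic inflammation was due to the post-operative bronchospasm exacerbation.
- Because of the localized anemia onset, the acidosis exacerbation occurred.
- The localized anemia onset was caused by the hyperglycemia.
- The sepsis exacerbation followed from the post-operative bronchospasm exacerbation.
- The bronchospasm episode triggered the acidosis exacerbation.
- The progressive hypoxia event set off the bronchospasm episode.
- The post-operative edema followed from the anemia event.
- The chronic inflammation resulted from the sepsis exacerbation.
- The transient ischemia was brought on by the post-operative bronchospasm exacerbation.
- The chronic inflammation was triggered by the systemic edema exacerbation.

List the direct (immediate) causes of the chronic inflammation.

Upstream contributors include the hyperglycemia, the post-operative arrhythmia event, the localized anemia onset, but only the post-operative bronchospasm exacerbation, the sepsis exacerbation, the systemic edema exacerbation feed directly into the chronic inflammation.

the post-operative bronchospasm exacerbation, the sepsis exacerbation, the systemic edema exacerbation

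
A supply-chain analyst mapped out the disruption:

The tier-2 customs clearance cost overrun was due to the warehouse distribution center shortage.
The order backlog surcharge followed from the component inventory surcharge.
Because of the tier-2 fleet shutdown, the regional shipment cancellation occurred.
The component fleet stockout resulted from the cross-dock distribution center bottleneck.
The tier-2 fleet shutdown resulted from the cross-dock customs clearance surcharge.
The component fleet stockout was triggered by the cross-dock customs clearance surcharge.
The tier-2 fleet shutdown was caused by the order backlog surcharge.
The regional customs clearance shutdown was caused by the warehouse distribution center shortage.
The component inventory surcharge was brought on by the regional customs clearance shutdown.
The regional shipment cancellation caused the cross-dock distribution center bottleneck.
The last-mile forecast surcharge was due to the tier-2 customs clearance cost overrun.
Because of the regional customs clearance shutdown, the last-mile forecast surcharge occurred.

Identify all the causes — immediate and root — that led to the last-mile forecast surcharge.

Immediate causes of the last-mile forecast surcharge: the tier-2 customs clearance cost overrun, the regional customs clearance shutdown.
Further upstream: the warehouse distribution center shortage.

the regional customs clearance shutdown, the tier-2 customs clearance cost overrun, the warehouse distribution center shortage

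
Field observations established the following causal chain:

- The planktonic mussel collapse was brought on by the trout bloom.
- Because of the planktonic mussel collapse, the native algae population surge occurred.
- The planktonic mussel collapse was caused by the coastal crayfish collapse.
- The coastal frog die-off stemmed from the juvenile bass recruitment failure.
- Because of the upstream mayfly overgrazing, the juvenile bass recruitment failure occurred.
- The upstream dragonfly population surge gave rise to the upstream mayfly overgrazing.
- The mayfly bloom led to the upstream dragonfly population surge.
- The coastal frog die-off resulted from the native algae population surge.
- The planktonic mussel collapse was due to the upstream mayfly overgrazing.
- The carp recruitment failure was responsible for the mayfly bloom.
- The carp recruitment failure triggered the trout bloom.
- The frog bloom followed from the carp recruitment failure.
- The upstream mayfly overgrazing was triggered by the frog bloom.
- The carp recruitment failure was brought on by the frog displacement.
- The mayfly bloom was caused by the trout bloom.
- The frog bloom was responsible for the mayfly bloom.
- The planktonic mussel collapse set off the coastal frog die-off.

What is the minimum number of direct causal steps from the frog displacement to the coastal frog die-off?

Shortest chain: the frog displacement → the carp recruitment failure → the trout bloom → the planktonic mussel collapse → the coastal frog die-off.

4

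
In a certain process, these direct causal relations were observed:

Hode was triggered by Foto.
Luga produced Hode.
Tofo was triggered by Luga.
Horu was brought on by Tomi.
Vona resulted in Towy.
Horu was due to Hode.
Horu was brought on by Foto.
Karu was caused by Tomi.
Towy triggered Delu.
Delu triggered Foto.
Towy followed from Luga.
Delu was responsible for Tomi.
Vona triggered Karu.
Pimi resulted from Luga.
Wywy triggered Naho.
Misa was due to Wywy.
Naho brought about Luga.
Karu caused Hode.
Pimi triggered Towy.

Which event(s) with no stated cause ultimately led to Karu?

Tracing upstream from Karu: Karu ← Tomi ← Delu ← Towy ← Luga ← Naho ← Wywy.
A separate upstream branch: Karu ← Vona.
Each of those chain origins has no stated cause.

Vona, Wywy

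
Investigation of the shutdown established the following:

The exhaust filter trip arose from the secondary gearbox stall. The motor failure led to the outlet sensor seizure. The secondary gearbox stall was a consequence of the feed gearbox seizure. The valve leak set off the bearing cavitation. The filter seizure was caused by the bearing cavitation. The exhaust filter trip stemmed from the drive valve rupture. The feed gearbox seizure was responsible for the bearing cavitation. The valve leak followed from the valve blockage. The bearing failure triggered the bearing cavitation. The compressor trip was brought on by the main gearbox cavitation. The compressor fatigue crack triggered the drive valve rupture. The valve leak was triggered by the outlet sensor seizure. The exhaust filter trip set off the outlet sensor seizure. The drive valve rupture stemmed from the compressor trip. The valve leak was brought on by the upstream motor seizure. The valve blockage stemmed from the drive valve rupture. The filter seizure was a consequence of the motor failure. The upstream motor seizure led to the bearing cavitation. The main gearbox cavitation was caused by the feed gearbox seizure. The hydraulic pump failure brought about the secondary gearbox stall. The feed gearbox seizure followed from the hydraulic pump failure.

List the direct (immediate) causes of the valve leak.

Upstream contributors include the compressor fatigue crack, the hydraulic pump failure, the feed gearbox seizure, the main gearbox cavitation, the secondary gearbox stall, the compressor trip, the drive valve rupture, the motor failure, the exhaust filter trip, but only the outlet sensor seizure, the upstream motor seizure, the valve blockage feed directly into the valve leak.

the outlet sensor seizure, the upstream motor seizure, the valve blockage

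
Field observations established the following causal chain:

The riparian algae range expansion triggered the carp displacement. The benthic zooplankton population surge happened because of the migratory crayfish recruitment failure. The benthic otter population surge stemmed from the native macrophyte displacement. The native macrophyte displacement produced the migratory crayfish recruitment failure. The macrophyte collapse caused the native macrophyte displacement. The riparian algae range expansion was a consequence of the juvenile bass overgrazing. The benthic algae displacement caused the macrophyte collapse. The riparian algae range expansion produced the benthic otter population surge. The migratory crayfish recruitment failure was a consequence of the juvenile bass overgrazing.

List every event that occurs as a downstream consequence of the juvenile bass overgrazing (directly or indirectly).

the benthic otter population surge, the benthic zooplankton population surge, the carp displacement, the migratory crayfish recruitment failure, the riparian algae range expansion

Direct effects: the riparian algae range expansion, the migratory crayfish recruitment failure.
2 steps out: the carp displacement, the benthic otter population surge, the benthic zooplankton population surge.
Not reachable from it: the benthic algae displacement, the macrophyte collapse, the native macrophyte displacement.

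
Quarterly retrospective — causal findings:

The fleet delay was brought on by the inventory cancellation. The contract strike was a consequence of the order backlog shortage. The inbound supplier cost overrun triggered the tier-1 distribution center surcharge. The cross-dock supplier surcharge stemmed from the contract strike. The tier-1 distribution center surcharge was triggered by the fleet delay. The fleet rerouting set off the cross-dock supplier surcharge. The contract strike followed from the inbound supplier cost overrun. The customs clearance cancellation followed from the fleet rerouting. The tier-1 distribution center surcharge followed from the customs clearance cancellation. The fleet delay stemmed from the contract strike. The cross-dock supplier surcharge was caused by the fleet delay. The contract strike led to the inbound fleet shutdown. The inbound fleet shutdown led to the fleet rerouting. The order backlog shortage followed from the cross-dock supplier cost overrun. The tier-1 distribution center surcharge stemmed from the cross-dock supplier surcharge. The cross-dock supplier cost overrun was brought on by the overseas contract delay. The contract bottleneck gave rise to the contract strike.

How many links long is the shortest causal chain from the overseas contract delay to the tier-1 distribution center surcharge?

Shortest chain: the overseas contract delay → the cross-dock supplier cost overrun → the order backlog shortage → the contract strike → the fleet delay → the tier-1 distribution center surcharge.

5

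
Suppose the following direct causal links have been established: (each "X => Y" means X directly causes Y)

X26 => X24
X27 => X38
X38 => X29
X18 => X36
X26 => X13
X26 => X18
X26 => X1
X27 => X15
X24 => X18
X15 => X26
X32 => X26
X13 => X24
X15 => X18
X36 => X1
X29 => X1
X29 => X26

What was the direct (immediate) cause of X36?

Upstream contributors include X27, X15, X38, X29, X26, X13, X24, X32, but only X18 feeds directly into X36.

X18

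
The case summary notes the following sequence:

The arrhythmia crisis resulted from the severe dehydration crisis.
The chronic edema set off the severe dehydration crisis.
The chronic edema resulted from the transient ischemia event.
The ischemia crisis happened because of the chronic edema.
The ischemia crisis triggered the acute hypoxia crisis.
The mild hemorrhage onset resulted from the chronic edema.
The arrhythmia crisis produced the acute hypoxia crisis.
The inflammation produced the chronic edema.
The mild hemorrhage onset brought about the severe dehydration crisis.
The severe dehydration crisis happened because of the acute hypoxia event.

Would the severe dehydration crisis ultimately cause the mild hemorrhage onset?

The severe dehydration crisis leads to the arrhythmia crisis, the acute hypoxia crisis; the mild hemorrhage onset is not among them.

No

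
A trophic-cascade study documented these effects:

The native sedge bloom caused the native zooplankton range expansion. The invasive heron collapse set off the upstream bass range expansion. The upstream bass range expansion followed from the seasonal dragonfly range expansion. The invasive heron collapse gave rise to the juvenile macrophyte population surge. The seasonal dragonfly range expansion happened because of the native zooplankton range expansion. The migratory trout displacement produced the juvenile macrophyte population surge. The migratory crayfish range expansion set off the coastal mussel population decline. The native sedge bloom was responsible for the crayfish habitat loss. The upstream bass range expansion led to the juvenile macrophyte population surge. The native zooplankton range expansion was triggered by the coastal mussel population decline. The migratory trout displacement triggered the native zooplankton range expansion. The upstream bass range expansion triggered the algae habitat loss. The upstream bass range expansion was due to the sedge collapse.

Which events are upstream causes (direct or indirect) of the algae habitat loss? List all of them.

the coastal mussel population decline, the invasive heron collapse, the migratory crayfish range expansion, the migratory trout displacement, the native sedge bloom, the native zooplankton range expansion, the seasonal dragonfly range expansion, the sedge collapse, the upstream bass range expansion

Immediate cause of the algae habitat loss: the upstream bass range expansion.
Further upstream: the migratory crayfish range expansion, the coastal mussel population decline, the migratory trout displacement, the native sedge bloom, the native zooplankton range expansion, the seasonal dragonfly range expansion, the invasive heron collapse, the sedge collapse.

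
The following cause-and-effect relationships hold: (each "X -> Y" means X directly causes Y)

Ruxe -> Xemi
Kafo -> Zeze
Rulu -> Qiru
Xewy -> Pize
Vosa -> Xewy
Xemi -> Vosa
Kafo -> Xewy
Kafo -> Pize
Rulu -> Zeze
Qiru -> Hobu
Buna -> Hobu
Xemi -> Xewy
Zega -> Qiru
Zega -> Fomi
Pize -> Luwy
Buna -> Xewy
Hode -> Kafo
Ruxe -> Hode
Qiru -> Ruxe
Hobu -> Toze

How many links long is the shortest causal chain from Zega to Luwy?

Shortest chain: Zega → Qiru → Ruxe → Hode → Kafo → Pize → Luwy.

6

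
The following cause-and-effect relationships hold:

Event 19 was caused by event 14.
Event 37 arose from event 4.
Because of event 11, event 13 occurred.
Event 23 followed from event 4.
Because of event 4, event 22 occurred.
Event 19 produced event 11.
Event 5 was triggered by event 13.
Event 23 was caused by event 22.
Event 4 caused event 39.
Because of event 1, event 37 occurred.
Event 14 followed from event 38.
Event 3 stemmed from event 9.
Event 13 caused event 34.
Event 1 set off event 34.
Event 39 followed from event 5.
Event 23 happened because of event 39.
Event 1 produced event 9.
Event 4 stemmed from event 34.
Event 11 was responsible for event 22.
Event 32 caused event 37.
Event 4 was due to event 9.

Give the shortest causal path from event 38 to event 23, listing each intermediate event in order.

event 38 → event 14
event 14 → event 19
event 19 → event 11
event 11 → event 22
event 22 → event 23
Length: 5 steps.

event 38 → event 14 → event 19 → event 11 → event 22 → event 23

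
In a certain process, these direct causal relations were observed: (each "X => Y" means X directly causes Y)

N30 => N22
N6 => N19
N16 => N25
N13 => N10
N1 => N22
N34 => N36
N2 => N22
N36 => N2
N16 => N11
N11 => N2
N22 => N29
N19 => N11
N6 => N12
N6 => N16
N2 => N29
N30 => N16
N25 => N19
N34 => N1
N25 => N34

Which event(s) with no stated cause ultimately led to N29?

N30, N6

Tracing upstream from N29: N29 ← N2 ← N11 ← N16 ← N6.
A separate upstream branch: N29 ← N22 ← N30.
Each of those chain origins has no stated cause.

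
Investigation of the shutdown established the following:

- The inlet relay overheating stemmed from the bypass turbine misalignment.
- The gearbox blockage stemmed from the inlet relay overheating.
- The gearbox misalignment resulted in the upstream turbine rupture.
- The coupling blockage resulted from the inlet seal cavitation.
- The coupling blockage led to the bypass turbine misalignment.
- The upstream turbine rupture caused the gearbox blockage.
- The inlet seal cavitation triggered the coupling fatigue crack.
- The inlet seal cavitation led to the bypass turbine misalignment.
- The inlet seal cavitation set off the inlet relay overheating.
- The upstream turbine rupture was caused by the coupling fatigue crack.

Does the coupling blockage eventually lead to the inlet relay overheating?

There is a causal chain: the coupling blockage → the bypass turbine misalignment → the inlet relay overheating.

Yes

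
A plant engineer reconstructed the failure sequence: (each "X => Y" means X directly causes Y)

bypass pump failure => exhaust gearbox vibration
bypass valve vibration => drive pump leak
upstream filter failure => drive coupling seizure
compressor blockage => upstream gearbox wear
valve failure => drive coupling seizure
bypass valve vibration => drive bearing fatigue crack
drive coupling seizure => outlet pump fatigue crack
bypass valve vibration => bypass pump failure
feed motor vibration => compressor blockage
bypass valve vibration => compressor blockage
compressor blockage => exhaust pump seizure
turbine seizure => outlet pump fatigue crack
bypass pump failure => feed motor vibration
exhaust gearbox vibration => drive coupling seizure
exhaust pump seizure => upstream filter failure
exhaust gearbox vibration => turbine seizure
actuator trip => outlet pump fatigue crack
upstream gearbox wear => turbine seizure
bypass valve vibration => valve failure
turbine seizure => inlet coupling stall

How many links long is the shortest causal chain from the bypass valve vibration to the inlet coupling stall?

4

Shortest chain: the bypass valve vibration → the bypass pump failure → the exhaust gearbox vibration → the turbine seizure → the inlet coupling stall.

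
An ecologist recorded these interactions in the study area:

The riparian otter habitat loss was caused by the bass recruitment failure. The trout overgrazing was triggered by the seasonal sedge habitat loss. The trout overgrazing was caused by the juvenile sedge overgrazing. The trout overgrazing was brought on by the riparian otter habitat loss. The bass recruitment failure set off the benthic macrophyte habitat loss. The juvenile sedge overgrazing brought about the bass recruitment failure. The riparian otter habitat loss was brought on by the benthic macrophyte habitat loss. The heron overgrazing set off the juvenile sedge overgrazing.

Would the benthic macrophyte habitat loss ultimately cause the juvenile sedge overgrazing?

No

The benthic macrophyte habitat loss leads to the riparian otter habitat loss, the trout overgrazing; the juvenile sedge overgrazing is not among them.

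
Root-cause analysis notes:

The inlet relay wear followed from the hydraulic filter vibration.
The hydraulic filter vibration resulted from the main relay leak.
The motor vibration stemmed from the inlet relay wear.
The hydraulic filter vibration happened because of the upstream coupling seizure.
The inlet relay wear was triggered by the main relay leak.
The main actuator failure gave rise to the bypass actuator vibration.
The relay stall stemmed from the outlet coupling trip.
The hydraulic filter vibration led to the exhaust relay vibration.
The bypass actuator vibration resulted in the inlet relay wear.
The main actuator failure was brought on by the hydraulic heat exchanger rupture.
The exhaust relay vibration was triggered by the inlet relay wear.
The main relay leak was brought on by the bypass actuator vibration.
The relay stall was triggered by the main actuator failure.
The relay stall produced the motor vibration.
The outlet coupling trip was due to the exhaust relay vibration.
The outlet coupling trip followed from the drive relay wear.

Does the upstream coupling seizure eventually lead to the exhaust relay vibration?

Yes

There is a causal chain: the upstream coupling seizure → the hydraulic filter vibration → the exhaust relay vibration.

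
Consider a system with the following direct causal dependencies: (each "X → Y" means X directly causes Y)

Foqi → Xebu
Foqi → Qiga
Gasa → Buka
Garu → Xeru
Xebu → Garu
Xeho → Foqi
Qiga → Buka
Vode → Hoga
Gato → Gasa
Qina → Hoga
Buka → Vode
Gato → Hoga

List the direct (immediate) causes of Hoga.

Upstream contributors include Xeho, Foqi, Gasa, Qiga, Buka, but only Gato, Qina, Vode feed directly into Hoga.

Gato, Qina, Vode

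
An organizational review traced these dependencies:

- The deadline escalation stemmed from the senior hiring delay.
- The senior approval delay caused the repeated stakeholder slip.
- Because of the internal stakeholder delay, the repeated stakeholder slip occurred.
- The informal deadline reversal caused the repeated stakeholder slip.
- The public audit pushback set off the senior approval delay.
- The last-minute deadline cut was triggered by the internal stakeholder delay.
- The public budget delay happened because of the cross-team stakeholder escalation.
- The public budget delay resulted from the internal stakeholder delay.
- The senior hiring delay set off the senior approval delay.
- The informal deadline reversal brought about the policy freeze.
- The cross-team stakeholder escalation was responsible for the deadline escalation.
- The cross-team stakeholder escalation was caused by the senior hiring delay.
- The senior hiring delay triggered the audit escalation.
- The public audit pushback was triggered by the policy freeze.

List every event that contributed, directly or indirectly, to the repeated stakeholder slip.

Immediate causes of the repeated stakeholder slip: the internal stakeholder delay, the informal deadline reversal, the senior approval delay.
Further upstream: the senior hiring delay, the policy freeze, the public audit pushback.

the informal deadline reversal, the internal stakeholder delay, the policy freeze, the public audit pushback, the senior approval delay, the senior hiring delay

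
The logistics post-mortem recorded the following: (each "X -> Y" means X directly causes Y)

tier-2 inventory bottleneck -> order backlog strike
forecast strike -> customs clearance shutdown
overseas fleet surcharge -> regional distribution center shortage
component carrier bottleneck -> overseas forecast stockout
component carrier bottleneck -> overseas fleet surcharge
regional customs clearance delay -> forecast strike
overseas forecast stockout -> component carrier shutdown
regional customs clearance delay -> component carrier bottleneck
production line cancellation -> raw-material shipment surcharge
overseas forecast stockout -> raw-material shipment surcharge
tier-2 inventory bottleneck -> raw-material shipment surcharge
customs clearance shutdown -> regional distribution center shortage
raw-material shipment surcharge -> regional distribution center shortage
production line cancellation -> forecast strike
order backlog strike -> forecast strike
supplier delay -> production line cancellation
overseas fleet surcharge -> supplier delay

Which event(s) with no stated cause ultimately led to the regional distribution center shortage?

the regional customs clearance delay, the tier-2 inventory bottleneck

Tracing upstream from the regional distribution center shortage: the regional distribution center shortage ← the overseas fleet surcharge ← the component carrier bottleneck ← the regional customs clearance delay.
A separate upstream branch: the regional distribution center shortage ← the raw-material shipment surcharge ← the tier-2 inventory bottleneck.
Each of those chain origins has no stated cause.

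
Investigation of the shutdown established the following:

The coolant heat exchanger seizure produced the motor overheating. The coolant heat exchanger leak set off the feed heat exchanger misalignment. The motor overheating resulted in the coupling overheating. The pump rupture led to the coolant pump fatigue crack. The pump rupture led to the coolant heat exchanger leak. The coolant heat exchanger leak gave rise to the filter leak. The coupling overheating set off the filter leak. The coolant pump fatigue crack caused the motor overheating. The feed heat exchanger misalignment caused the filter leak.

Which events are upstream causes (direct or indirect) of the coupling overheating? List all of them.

the coolant heat exchanger seizure, the coolant pump fatigue crack, the motor overheating, the pump rupture

Immediate cause of the coupling overheating: the motor overheating.
Further upstream: the pump rupture, the coolant heat exchanger seizure, the coolant pump fatigue crack.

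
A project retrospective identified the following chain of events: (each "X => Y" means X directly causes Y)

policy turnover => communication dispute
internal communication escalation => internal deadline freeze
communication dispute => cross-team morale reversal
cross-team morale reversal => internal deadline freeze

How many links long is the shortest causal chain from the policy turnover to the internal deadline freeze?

3

Shortest chain: the policy turnover → the communication dispute → the cross-team morale reversal → the internal deadline freeze.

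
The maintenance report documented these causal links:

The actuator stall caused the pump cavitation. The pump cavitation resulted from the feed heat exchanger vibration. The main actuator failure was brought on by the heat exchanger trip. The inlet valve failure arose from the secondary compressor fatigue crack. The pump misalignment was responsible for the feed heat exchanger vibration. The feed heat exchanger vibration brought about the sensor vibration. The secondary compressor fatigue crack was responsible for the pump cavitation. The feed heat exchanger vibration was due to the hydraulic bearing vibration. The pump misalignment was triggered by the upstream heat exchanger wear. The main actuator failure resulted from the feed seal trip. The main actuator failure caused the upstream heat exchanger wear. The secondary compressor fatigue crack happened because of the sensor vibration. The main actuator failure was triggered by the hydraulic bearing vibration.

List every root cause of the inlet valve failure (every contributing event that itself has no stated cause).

Tracing upstream from the inlet valve failure: the inlet valve failure ← the secondary compressor fatigue crack ← the sensor vibration ← the feed heat exchanger vibration ← the pump misalignment ← the upstream heat exchanger wear ← the main actuator failure ← the heat exchanger trip.
A separate upstream branch: the inlet valve failure ← the secondary compressor fatigue crack ← the sensor vibration ← the feed heat exchanger vibration ← the pump misalignment ← the upstream heat exchanger wear ← the main actuator failure ← the feed seal trip.
A separate upstream branch: the inlet valve failure ← the secondary compressor fatigue crack ← the sensor vibration ← the feed heat exchanger vibration ← the hydraulic bearing vibration.
Each of those chain origins has no stated cause.

the feed seal trip, the heat exchanger trip, the hydraulic bearing vibration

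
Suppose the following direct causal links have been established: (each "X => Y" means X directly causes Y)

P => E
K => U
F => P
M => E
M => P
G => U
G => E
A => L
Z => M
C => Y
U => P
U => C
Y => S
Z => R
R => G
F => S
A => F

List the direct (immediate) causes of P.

F, M, U

Upstream contributors include A, Z, R, G, K, but only F, M, U feed directly into P.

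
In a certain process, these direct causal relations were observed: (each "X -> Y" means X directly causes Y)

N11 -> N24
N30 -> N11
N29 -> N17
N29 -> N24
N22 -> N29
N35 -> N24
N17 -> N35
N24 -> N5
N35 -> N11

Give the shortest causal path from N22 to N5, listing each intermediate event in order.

N22 → N29 → N24 → N5

N22 → N29
N29 → N24
N24 → N5
Length: 3 steps.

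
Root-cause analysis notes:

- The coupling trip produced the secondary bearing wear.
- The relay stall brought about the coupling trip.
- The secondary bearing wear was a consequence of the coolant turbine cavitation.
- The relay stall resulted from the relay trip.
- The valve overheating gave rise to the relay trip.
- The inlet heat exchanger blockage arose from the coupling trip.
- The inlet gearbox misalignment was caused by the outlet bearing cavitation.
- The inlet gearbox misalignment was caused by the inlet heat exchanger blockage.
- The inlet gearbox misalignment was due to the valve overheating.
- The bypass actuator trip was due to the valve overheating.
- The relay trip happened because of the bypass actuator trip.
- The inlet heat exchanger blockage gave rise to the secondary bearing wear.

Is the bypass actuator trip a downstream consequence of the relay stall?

The relay stall leads to the coupling trip, the inlet heat exchanger blockage, the secondary bearing wear, the inlet gearbox misalignment; the bypass actuator trip is not among them.

No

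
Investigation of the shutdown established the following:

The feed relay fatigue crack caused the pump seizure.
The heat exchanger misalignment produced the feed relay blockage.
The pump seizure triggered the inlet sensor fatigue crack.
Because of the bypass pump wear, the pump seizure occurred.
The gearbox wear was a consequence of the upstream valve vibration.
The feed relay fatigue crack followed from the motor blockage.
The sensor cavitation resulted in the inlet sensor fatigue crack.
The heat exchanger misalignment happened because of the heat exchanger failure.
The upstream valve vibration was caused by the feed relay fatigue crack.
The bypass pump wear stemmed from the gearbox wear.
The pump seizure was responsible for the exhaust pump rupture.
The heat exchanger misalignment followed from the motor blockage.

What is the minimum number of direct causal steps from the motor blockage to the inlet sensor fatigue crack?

3

Shortest chain: the motor blockage → the feed relay fatigue crack → the pump seizure → the inlet sensor fatigue crack.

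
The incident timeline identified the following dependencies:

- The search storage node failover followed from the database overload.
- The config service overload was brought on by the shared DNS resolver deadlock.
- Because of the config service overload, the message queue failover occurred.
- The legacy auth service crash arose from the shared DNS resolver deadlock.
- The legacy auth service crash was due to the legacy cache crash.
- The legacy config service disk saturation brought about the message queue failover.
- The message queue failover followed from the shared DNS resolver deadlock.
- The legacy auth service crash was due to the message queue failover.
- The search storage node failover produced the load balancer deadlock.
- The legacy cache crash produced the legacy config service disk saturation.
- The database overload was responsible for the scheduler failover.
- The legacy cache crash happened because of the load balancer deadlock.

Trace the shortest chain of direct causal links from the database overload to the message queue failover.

the database overload → the search storage node failover → the load balancer deadlock → the legacy cache crash → the legacy config service disk saturation → the message queue failover

the database overload → the search storage node failover
the search storage node failover → the load balancer deadlock
the load balancer deadlock → the legacy cache crash
the legacy cache crash → the legacy config service disk saturation
the legacy config service disk saturation → the message queue failover
Length: 5 steps.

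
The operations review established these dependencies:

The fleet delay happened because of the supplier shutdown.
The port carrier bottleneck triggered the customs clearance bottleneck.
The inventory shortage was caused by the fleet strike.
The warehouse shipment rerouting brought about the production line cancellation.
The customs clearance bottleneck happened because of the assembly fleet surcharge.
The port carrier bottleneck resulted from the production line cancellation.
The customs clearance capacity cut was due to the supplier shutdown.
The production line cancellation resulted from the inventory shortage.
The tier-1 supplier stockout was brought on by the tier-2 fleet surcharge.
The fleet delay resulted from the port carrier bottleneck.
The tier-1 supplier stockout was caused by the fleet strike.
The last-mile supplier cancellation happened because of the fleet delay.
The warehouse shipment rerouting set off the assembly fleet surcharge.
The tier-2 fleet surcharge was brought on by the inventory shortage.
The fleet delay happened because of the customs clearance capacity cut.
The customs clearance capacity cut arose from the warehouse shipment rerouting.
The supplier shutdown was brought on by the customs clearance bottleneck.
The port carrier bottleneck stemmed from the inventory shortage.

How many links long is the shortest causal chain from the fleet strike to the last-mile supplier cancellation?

4

Shortest chain: the fleet strike → the inventory shortage → the port carrier bottleneck → the fleet delay → the last-mile supplier cancellation.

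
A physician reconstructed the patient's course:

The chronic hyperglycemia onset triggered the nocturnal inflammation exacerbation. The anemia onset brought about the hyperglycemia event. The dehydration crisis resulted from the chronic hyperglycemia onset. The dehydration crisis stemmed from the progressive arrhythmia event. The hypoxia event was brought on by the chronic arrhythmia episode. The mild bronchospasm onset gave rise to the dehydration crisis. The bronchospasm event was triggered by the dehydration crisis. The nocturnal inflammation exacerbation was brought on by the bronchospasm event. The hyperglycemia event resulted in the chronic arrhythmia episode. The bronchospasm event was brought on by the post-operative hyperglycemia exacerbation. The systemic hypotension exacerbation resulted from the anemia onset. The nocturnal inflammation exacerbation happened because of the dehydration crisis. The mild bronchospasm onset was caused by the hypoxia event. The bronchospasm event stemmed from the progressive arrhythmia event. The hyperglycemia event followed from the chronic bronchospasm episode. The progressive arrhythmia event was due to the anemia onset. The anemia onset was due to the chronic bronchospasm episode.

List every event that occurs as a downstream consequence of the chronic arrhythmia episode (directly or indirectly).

Direct effects: the hypoxia event.
2 steps out: the mild bronchospasm onset.
3 steps out: the dehydration crisis.
4 steps out: the bronchospasm event, the nocturnal inflammation exacerbation.
Not reachable from it: the chronic bronchospasm episode, the anemia onset, the systemic hypotension exacerbation, the hyperglycemia event, the progressive arrhythmia event, the chronic hyperglycemia onset, the post-operative hyperglycemia exacerbation.

the bronchospasm event, the dehydration crisis, the hypoxia event, the mild bronchospasm onset, the nocturnal inflammation exacerbation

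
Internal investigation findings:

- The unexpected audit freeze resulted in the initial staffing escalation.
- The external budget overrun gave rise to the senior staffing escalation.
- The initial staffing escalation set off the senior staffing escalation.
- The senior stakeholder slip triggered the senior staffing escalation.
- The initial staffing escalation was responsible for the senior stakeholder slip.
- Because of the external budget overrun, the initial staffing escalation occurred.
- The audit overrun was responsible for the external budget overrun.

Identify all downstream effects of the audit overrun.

the external budget overrun, the initial staffing escalation, the senior staffing escalation, the senior stakeholder slip

Direct effects: the external budget overrun.
2 steps out: the initial staffing escalation, the senior staffing escalation.
3 steps out: the senior stakeholder slip.
Not reachable from it: the unexpected audit freeze.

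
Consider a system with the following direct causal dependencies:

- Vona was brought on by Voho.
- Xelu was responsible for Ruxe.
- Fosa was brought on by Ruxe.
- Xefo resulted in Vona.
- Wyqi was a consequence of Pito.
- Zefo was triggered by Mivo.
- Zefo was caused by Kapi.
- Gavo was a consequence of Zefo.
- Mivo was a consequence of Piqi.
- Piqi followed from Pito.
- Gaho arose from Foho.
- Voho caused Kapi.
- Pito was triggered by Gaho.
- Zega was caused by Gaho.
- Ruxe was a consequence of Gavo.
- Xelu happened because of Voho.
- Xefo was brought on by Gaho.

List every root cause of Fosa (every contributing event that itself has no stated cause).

Tracing upstream from Fosa: Fosa ← Ruxe ← Gavo ← Zefo ← Mivo ← Piqi ← Pito ← Gaho ← Foho.
A separate upstream branch: Fosa ← Ruxe ← Xelu ← Voho.
Each of those chain origins has no stated cause.

Foho, Voho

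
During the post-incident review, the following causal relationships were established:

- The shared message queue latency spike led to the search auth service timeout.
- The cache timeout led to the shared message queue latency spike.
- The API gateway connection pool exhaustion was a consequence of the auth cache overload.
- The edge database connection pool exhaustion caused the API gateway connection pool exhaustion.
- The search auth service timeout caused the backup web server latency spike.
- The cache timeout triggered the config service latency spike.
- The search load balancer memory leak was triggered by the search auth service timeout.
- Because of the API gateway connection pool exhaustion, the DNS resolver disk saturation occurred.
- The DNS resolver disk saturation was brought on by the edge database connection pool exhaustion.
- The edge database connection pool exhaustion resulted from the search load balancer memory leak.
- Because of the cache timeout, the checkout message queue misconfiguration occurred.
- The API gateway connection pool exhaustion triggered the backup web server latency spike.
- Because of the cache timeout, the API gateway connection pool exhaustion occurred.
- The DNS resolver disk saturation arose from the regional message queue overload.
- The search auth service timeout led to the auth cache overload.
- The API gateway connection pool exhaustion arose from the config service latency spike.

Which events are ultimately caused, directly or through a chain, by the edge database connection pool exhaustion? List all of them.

Direct effects: the API gateway connection pool exhaustion, the DNS resolver disk saturation.
2 steps out: the backup web server latency spike.
Not reachable from it: the cache timeout, the checkout message queue misconfiguration, the shared message queue latency spike, the search auth service timeout, the config service latency spike, the search load balancer memory leak, the auth cache overload, the regional message queue overload.

the API gateway connection pool exhaustion, the DNS resolver disk saturation, the backup web server latency spike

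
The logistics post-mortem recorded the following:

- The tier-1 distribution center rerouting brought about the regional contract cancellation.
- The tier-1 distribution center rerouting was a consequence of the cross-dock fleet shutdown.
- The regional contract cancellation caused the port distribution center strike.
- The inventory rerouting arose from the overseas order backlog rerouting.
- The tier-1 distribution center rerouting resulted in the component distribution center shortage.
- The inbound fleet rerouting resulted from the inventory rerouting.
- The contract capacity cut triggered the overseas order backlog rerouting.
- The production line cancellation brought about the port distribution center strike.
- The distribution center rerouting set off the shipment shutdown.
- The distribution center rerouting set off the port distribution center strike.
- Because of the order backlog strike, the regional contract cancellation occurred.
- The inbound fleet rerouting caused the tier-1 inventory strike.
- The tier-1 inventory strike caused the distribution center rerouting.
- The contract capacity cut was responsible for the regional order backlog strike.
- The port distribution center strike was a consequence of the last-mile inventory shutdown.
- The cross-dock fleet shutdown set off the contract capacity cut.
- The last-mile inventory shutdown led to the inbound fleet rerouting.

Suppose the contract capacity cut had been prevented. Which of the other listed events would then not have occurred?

the inventory rerouting, the overseas order backlog rerouting, the regional order backlog strike

Downstream of the contract capacity cut: the overseas order backlog rerouting, the inventory rerouting, the regional order backlog strike, the inbound fleet rerouting, the tier-1 inventory strike, the distribution center rerouting, the shipment shutdown, the port distribution center strike.
Of those, still caused via another path: the inbound fleet rerouting, the tier-1 inventory strike, the distribution center rerouting, the shipment shutdown, the port distribution center strike.
The remainder have no surviving cause.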